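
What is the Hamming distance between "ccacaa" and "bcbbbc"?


Comparing "ccacaa" and "bcbbbc" position by position:
  Position 0: 'c' vs 'b' => differ
  Position 1: 'c' vs 'c' => same
  Position 2: 'a' vs 'b' => differ
  Position 3: 'c' vs 'b' => differ
  Position 4: 'a' vs 'b' => differ
  Position 5: 'a' vs 'c' => differ
Total differences (Hamming distance): 5

5


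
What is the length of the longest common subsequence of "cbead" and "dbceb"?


LCS of "cbead" and "dbceb"
DP table:
           d    b    c    e    b
      0    0    0    0    0    0
  c   0    0    0    1    1    1
  b   0    0    1    1    1    2
  e   0    0    1    1    2    2
  a   0    0    1    1    2    2
  d   0    1    1    1    2    2
LCS length = dp[5][5] = 2

2


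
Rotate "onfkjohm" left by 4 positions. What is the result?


Input: "onfkjohm", rotate left by 4
First 4 characters: "onfk"
Remaining characters: "johm"
Concatenate remaining + first: "johm" + "onfk" = "johmonfk"

johmonfk


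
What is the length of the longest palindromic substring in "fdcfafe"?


Input: "fdcfafe"
Checking substrings for palindromes:
  [3:6] "faf" (len 3) => palindrome
Longest palindromic substring: "faf" with length 3

3


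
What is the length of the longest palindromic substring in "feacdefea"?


Input: "feacdefea"
Checking substrings for palindromes:
  [5:8] "efe" (len 3) => palindrome
Longest palindromic substring: "efe" with length 3

3


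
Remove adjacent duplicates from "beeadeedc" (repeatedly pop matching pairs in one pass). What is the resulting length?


Input: beeadeedc
Stack-based adjacent duplicate removal:
  Read 'b': push. Stack: b
  Read 'e': push. Stack: be
  Read 'e': matches stack top 'e' => pop. Stack: b
  Read 'a': push. Stack: ba
  Read 'd': push. Stack: bad
  Read 'e': push. Stack: bade
  Read 'e': matches stack top 'e' => pop. Stack: bad
  Read 'd': matches stack top 'd' => pop. Stack: ba
  Read 'c': push. Stack: bac
Final stack: "bac" (length 3)

3


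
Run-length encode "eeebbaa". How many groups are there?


Input: eeebbaa
Scanning for consecutive runs:
  Group 1: 'e' x 3 (positions 0-2)
  Group 2: 'b' x 2 (positions 3-4)
  Group 3: 'a' x 2 (positions 5-6)
Total groups: 3

3


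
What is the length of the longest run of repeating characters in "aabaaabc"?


Input: "aabaaabc"
Scanning for longest run:
  Position 1 ('a'): continues run of 'a', length=2
  Position 2 ('b'): new char, reset run to 1
  Position 3 ('a'): new char, reset run to 1
  Position 4 ('a'): continues run of 'a', length=2
  Position 5 ('a'): continues run of 'a', length=3
  Position 6 ('b'): new char, reset run to 1
  Position 7 ('c'): new char, reset run to 1
Longest run: 'a' with length 3

3


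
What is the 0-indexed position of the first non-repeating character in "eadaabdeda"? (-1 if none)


Input: eadaabdeda
Character frequencies:
  'a': 4
  'b': 1
  'd': 3
  'e': 2
Scanning left to right for freq == 1:
  Position 0 ('e'): freq=2, skip
  Position 1 ('a'): freq=4, skip
  Position 2 ('d'): freq=3, skip
  Position 3 ('a'): freq=4, skip
  Position 4 ('a'): freq=4, skip
  Position 5 ('b'): unique! => answer = 5

5


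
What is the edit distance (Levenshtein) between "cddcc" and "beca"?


Computing edit distance: "cddcc" -> "beca"
DP table:
           b    e    c    a
      0    1    2    3    4
  c   1    1    2    2    3
  d   2    2    2    3    3
  d   3    3    3    3    4
  c   4    4    4    3    4
  c   5    5    5    4    4
Edit distance = dp[5][4] = 4

4


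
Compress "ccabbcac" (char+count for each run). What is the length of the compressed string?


Input: ccabbcac
Runs:
  'c' x 2 => "c2"
  'a' x 1 => "a1"
  'b' x 2 => "b2"
  'c' x 1 => "c1"
  'a' x 1 => "a1"
  'c' x 1 => "c1"
Compressed: "c2a1b2c1a1c1"
Compressed length: 12

12


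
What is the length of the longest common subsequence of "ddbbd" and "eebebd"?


LCS of "ddbbd" and "eebebd"
DP table:
           e    e    b    e    b    d
      0    0    0    0    0    0    0
  d   0    0    0    0    0    0    1
  d   0    0    0    0    0    0    1
  b   0    0    0    1    1    1    1
  b   0    0    0    1    1    2    2
  d   0    0    0    1    1    2    3
LCS length = dp[5][6] = 3

3


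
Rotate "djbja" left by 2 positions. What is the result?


Input: "djbja", rotate left by 2
First 2 characters: "dj"
Remaining characters: "bja"
Concatenate remaining + first: "bja" + "dj" = "bjadj"

bjadj


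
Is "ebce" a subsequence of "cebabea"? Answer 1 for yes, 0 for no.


Check if "ebce" is a subsequence of "cebabea"
Greedy scan:
  Position 0 ('c'): no match needed
  Position 1 ('e'): matches sub[0] = 'e'
  Position 2 ('b'): matches sub[1] = 'b'
  Position 3 ('a'): no match needed
  Position 4 ('b'): no match needed
  Position 5 ('e'): no match needed
  Position 6 ('a'): no match needed
Only matched 2/4 characters => not a subsequence

0


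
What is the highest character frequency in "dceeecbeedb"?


Input: dceeecbeedb
Character counts:
  'b': 2
  'c': 2
  'd': 2
  'e': 5
Maximum frequency: 5

5


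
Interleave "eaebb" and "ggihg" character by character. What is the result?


Interleaving "eaebb" and "ggihg":
  Position 0: 'e' from first, 'g' from second => "eg"
  Position 1: 'a' from first, 'g' from second => "ag"
  Position 2: 'e' from first, 'i' from second => "ei"
  Position 3: 'b' from first, 'h' from second => "bh"
  Position 4: 'b' from first, 'g' from second => "bg"
Result: egageibhbg

egageibhbg


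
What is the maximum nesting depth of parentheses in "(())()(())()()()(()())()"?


Input: "(())()(())()()()(()())()"
Tracking depth:
  Position 0 '(': depth becomes 1
  Position 1 '(': depth becomes 2
  Position 2 ')': depth becomes 1
  Position 3 ')': depth becomes 0
  Position 4 '(': depth becomes 1
  Position 5 ')': depth becomes 0
  Position 6 '(': depth becomes 1
  Position 7 '(': depth becomes 2
  Position 8 ')': depth becomes 1
  Position 9 ')': depth becomes 0
  Position 10 '(': depth becomes 1
  Position 11 ')': depth becomes 0
  Position 12 '(': depth becomes 1
  Position 13 ')': depth becomes 0
  Position 14 '(': depth becomes 1
  Position 15 ')': depth becomes 0
  Position 16 '(': depth becomes 1
  Position 17 '(': depth becomes 2
  Position 18 ')': depth becomes 1
  Position 19 '(': depth becomes 2
  Position 20 ')': depth becomes 1
  Position 21 ')': depth becomes 0
  Position 22 '(': depth becomes 1
  Position 23 ')': depth becomes 0
Maximum depth reached: 2

2


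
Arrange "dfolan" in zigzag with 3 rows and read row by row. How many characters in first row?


Zigzag "dfolan" into 3 rows:
Placing characters:
  'd' => row 0
  'f' => row 1
  'o' => row 2
  'l' => row 1
  'a' => row 0
  'n' => row 1
Rows:
  Row 0: "da"
  Row 1: "fln"
  Row 2: "o"
First row length: 2

2


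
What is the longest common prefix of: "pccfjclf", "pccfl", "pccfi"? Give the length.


Words: pccfjclf, pccfl, pccfi
  Position 0: all 'p' => match
  Position 1: all 'c' => match
  Position 2: all 'c' => match
  Position 3: all 'f' => match
  Position 4: ('j', 'l', 'i') => mismatch, stop
LCP = "pccf" (length 4)

4


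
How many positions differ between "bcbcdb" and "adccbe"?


Comparing "bcbcdb" and "adccbe" position by position:
  Position 0: 'b' vs 'a' => DIFFER
  Position 1: 'c' vs 'd' => DIFFER
  Position 2: 'b' vs 'c' => DIFFER
  Position 3: 'c' vs 'c' => same
  Position 4: 'd' vs 'b' => DIFFER
  Position 5: 'b' vs 'e' => DIFFER
Positions that differ: 5

5


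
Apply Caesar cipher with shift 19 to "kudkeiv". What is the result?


Caesar cipher: shift "kudkeiv" by 19
  'k' (pos 10) + 19 = pos 3 = 'd'
  'u' (pos 20) + 19 = pos 13 = 'n'
  'd' (pos 3) + 19 = pos 22 = 'w'
  'k' (pos 10) + 19 = pos 3 = 'd'
  'e' (pos 4) + 19 = pos 23 = 'x'
  'i' (pos 8) + 19 = pos 1 = 'b'
  'v' (pos 21) + 19 = pos 14 = 'o'
Result: dnwdxbo

dnwdxbo


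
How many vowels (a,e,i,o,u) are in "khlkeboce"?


Input: khlkeboce
Checking each character:
  'k' at position 0: consonant
  'h' at position 1: consonant
  'l' at position 2: consonant
  'k' at position 3: consonant
  'e' at position 4: vowel (running total: 1)
  'b' at position 5: consonant
  'o' at position 6: vowel (running total: 2)
  'c' at position 7: consonant
  'e' at position 8: vowel (running total: 3)
Total vowels: 3

3


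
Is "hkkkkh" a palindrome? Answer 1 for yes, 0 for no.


Input: hkkkkh
Reversed: hkkkkh
  Compare pos 0 ('h') with pos 5 ('h'): match
  Compare pos 1 ('k') with pos 4 ('k'): match
  Compare pos 2 ('k') with pos 3 ('k'): match
Result: palindrome

1


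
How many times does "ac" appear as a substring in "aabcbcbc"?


Searching for "ac" in "aabcbcbc"
Scanning each position:
  Position 0: "aa" => no
  Position 1: "ab" => no
  Position 2: "bc" => no
  Position 3: "cb" => no
  Position 4: "bc" => no
  Position 5: "cb" => no
  Position 6: "bc" => no
Total occurrences: 0

0


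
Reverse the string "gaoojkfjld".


Input: gaoojkfjld
Reading characters right to left:
  Position 9: 'd'
  Position 8: 'l'
  Position 7: 'j'
  Position 6: 'f'
  Position 5: 'k'
  Position 4: 'j'
  Position 3: 'o'
  Position 2: 'o'
  Position 1: 'a'
  Position 0: 'g'
Reversed: dljfkjooag

dljfkjooag


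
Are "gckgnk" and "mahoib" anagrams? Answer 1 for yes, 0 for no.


Strings: "gckgnk", "mahoib"
Sorted first:  cggkkn
Sorted second: abhimo
Differ at position 0: 'c' vs 'a' => not anagrams

0


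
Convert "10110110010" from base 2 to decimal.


Input: "10110110010" in base 2
Positional expansion:
  Digit '1' (value 1) x 2^10 = 1024
  Digit '0' (value 0) x 2^9 = 0
  Digit '1' (value 1) x 2^8 = 256
  Digit '1' (value 1) x 2^7 = 128
  Digit '0' (value 0) x 2^6 = 0
  Digit '1' (value 1) x 2^5 = 32
  Digit '1' (value 1) x 2^4 = 16
  Digit '0' (value 0) x 2^3 = 0
  Digit '0' (value 0) x 2^2 = 0
  Digit '1' (value 1) x 2^1 = 2
  Digit '0' (value 0) x 2^0 = 0
Sum = 1458

1458


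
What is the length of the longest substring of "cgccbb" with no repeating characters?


Input: "cgccbb"
Sliding window (track last position of each char):
  Position 0 ('c'): window [0,0] length 1 -- new best
  Position 1 ('g'): window [0,1] length 2 -- new best
  Position 2 ('c'): repeat (last at 0), move window start to 1
  Position 2 ('c'): window [1,2] length 2
  Position 3 ('c'): repeat (last at 2), move window start to 3
  Position 3 ('c'): window [3,3] length 1
  Position 4 ('b'): window [3,4] length 2
  Position 5 ('b'): repeat (last at 4), move window start to 5
  Position 5 ('b'): window [5,5] length 1
Longest substring with no repeats: "cg" with length 2

2


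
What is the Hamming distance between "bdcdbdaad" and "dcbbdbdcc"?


Comparing "bdcdbdaad" and "dcbbdbdcc" position by position:
  Position 0: 'b' vs 'd' => differ
  Position 1: 'd' vs 'c' => differ
  Position 2: 'c' vs 'b' => differ
  Position 3: 'd' vs 'b' => differ
  Position 4: 'b' vs 'd' => differ
  Position 5: 'd' vs 'b' => differ
  Position 6: 'a' vs 'd' => differ
  Position 7: 'a' vs 'c' => differ
  Position 8: 'd' vs 'c' => differ
Total differences (Hamming distance): 9

9


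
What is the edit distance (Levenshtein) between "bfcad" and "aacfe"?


Computing edit distance: "bfcad" -> "aacfe"
DP table:
           a    a    c    f    e
      0    1    2    3    4    5
  b   1    1    2    3    4    5
  f   2    2    2    3    3    4
  c   3    3    3    2    3    4
  a   4    3    3    3    3    4
  d   5    4    4    4    4    4
Edit distance = dp[5][5] = 4

4


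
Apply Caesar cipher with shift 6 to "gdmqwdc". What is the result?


Caesar cipher: shift "gdmqwdc" by 6
  'g' (pos 6) + 6 = pos 12 = 'm'
  'd' (pos 3) + 6 = pos 9 = 'j'
  'm' (pos 12) + 6 = pos 18 = 's'
  'q' (pos 16) + 6 = pos 22 = 'w'
  'w' (pos 22) + 6 = pos 2 = 'c'
  'd' (pos 3) + 6 = pos 9 = 'j'
  'c' (pos 2) + 6 = pos 8 = 'i'
Result: mjswcji

mjswcji


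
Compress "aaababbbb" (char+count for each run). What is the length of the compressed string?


Input: aaababbbb
Runs:
  'a' x 3 => "a3"
  'b' x 1 => "b1"
  'a' x 1 => "a1"
  'b' x 4 => "b4"
Compressed: "a3b1a1b4"
Compressed length: 8

8


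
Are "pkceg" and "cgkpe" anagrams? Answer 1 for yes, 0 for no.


Strings: "pkceg", "cgkpe"
Sorted first:  cegkp
Sorted second: cegkp
Sorted forms match => anagrams

1


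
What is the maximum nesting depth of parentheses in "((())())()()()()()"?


Input: "((())())()()()()()"
Tracking depth:
  Position 0 '(': depth becomes 1
  Position 1 '(': depth becomes 2
  Position 2 '(': depth becomes 3
  Position 3 ')': depth becomes 2
  Position 4 ')': depth becomes 1
  Position 5 '(': depth becomes 2
  Position 6 ')': depth becomes 1
  Position 7 ')': depth becomes 0
  Position 8 '(': depth becomes 1
  Position 9 ')': depth becomes 0
  Position 10 '(': depth becomes 1
  Position 11 ')': depth becomes 0
  Position 12 '(': depth becomes 1
  Position 13 ')': depth becomes 0
  Position 14 '(': depth becomes 1
  Position 15 ')': depth becomes 0
  Position 16 '(': depth becomes 1
  Position 17 ')': depth becomes 0
Maximum depth reached: 3

3


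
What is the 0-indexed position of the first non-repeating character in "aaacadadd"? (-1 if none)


Input: aaacadadd
Character frequencies:
  'a': 5
  'c': 1
  'd': 3
Scanning left to right for freq == 1:
  Position 0 ('a'): freq=5, skip
  Position 1 ('a'): freq=5, skip
  Position 2 ('a'): freq=5, skip
  Position 3 ('c'): unique! => answer = 3

3


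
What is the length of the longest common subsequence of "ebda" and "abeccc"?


LCS of "ebda" and "abeccc"
DP table:
           a    b    e    c    c    c
      0    0    0    0    0    0    0
  e   0    0    0    1    1    1    1
  b   0    0    1    1    1    1    1
  d   0    0    1    1    1    1    1
  a   0    1    1    1    1    1    1
LCS length = dp[4][6] = 1

1


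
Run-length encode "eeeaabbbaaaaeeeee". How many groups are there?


Input: eeeaabbbaaaaeeeee
Scanning for consecutive runs:
  Group 1: 'e' x 3 (positions 0-2)
  Group 2: 'a' x 2 (positions 3-4)
  Group 3: 'b' x 3 (positions 5-7)
  Group 4: 'a' x 4 (positions 8-11)
  Group 5: 'e' x 5 (positions 12-16)
Total groups: 5

5


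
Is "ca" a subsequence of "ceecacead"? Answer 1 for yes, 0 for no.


Check if "ca" is a subsequence of "ceecacead"
Greedy scan:
  Position 0 ('c'): matches sub[0] = 'c'
  Position 1 ('e'): no match needed
  Position 2 ('e'): no match needed
  Position 3 ('c'): no match needed
  Position 4 ('a'): matches sub[1] = 'a'
  Position 5 ('c'): no match needed
  Position 6 ('e'): no match needed
  Position 7 ('a'): no match needed
  Position 8 ('d'): no match needed
All 2 characters matched => is a subsequence

1


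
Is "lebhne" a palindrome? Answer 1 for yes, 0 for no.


Input: lebhne
Reversed: enhbel
  Compare pos 0 ('l') with pos 5 ('e'): MISMATCH
  Compare pos 1 ('e') with pos 4 ('n'): MISMATCH
  Compare pos 2 ('b') with pos 3 ('h'): MISMATCH
Result: not a palindrome

0


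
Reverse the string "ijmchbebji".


Input: ijmchbebji
Reading characters right to left:
  Position 9: 'i'
  Position 8: 'j'
  Position 7: 'b'
  Position 6: 'e'
  Position 5: 'b'
  Position 4: 'h'
  Position 3: 'c'
  Position 2: 'm'
  Position 1: 'j'
  Position 0: 'i'
Reversed: ijbebhcmji

ijbebhcmji


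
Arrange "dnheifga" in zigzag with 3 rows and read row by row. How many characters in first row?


Zigzag "dnheifga" into 3 rows:
Placing characters:
  'd' => row 0
  'n' => row 1
  'h' => row 2
  'e' => row 1
  'i' => row 0
  'f' => row 1
  'g' => row 2
  'a' => row 1
Rows:
  Row 0: "di"
  Row 1: "nefa"
  Row 2: "hg"
First row length: 2

2


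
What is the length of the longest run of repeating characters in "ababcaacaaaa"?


Input: "ababcaacaaaa"
Scanning for longest run:
  Position 1 ('b'): new char, reset run to 1
  Position 2 ('a'): new char, reset run to 1
  Position 3 ('b'): new char, reset run to 1
  Position 4 ('c'): new char, reset run to 1
  Position 5 ('a'): new char, reset run to 1
  Position 6 ('a'): continues run of 'a', length=2
  Position 7 ('c'): new char, reset run to 1
  Position 8 ('a'): new char, reset run to 1
  Position 9 ('a'): continues run of 'a', length=2
  Position 10 ('a'): continues run of 'a', length=3
  Position 11 ('a'): continues run of 'a', length=4
Longest run: 'a' with length 4

4


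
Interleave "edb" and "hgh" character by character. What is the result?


Interleaving "edb" and "hgh":
  Position 0: 'e' from first, 'h' from second => "eh"
  Position 1: 'd' from first, 'g' from second => "dg"
  Position 2: 'b' from first, 'h' from second => "bh"
Result: ehdgbh

ehdgbh


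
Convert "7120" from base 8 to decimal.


Input: "7120" in base 8
Positional expansion:
  Digit '7' (value 7) x 8^3 = 3584
  Digit '1' (value 1) x 8^2 = 64
  Digit '2' (value 2) x 8^1 = 16
  Digit '0' (value 0) x 8^0 = 0
Sum = 3664

3664


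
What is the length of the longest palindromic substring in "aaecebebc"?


Input: "aaecebebc"
Checking substrings for palindromes:
  [2:5] "ece" (len 3) => palindrome
  [4:7] "ebe" (len 3) => palindrome
  [5:8] "beb" (len 3) => palindrome
  [0:2] "aa" (len 2) => palindrome
Longest palindromic substring: "ece" with length 3

3


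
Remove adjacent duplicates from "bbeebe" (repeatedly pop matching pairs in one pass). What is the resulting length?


Input: bbeebe
Stack-based adjacent duplicate removal:
  Read 'b': push. Stack: b
  Read 'b': matches stack top 'b' => pop. Stack: (empty)
  Read 'e': push. Stack: e
  Read 'e': matches stack top 'e' => pop. Stack: (empty)
  Read 'b': push. Stack: b
  Read 'e': push. Stack: be
Final stack: "be" (length 2)

2


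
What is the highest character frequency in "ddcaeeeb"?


Input: ddcaeeeb
Character counts:
  'a': 1
  'b': 1
  'c': 1
  'd': 2
  'e': 3
Maximum frequency: 3

3


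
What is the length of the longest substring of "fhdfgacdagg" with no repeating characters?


Input: "fhdfgacdagg"
Sliding window (track last position of each char):
  Position 0 ('f'): window [0,0] length 1 -- new best
  Position 1 ('h'): window [0,1] length 2 -- new best
  Position 2 ('d'): window [0,2] length 3 -- new best
  Position 3 ('f'): repeat (last at 0), move window start to 1
  Position 3 ('f'): window [1,3] length 3
  Position 4 ('g'): window [1,4] length 4 -- new best
  Position 5 ('a'): window [1,5] length 5 -- new best
  Position 6 ('c'): window [1,6] length 6 -- new best
  Position 7 ('d'): repeat (last at 2), move window start to 3
  Position 7 ('d'): window [3,7] length 5
  Position 8 ('a'): repeat (last at 5), move window start to 6
  Position 8 ('a'): window [6,8] length 3
  Position 9 ('g'): window [6,9] length 4
  Position 10 ('g'): repeat (last at 9), move window start to 10
  Position 10 ('g'): window [10,10] length 1
Longest substring with no repeats: "hdfgac" with length 6

6


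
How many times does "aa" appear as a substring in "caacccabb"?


Searching for "aa" in "caacccabb"
Scanning each position:
  Position 0: "ca" => no
  Position 1: "aa" => MATCH
  Position 2: "ac" => no
  Position 3: "cc" => no
  Position 4: "cc" => no
  Position 5: "ca" => no
  Position 6: "ab" => no
  Position 7: "bb" => no
Total occurrences: 1

1


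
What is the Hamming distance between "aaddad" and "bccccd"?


Comparing "aaddad" and "bccccd" position by position:
  Position 0: 'a' vs 'b' => differ
  Position 1: 'a' vs 'c' => differ
  Position 2: 'd' vs 'c' => differ
  Position 3: 'd' vs 'c' => differ
  Position 4: 'a' vs 'c' => differ
  Position 5: 'd' vs 'd' => same
Total differences (Hamming distance): 5

5


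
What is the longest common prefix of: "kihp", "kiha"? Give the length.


Words: kihp, kiha
  Position 0: all 'k' => match
  Position 1: all 'i' => match
  Position 2: all 'h' => match
  Position 3: ('p', 'a') => mismatch, stop
LCP = "kih" (length 3)

3


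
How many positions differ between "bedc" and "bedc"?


Comparing "bedc" and "bedc" position by position:
  Position 0: 'b' vs 'b' => same
  Position 1: 'e' vs 'e' => same
  Position 2: 'd' vs 'd' => same
  Position 3: 'c' vs 'c' => same
Positions that differ: 0

0


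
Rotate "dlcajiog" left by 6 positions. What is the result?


Input: "dlcajiog", rotate left by 6
First 6 characters: "dlcaji"
Remaining characters: "og"
Concatenate remaining + first: "og" + "dlcaji" = "ogdlcaji"

ogdlcaji


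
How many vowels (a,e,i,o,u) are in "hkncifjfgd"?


Input: hkncifjfgd
Checking each character:
  'h' at position 0: consonant
  'k' at position 1: consonant
  'n' at position 2: consonant
  'c' at position 3: consonant
  'i' at position 4: vowel (running total: 1)
  'f' at position 5: consonant
  'j' at position 6: consonant
  'f' at position 7: consonant
  'g' at position 8: consonant
  'd' at position 9: consonant
Total vowels: 1

1


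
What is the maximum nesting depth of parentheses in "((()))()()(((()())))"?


Input: "((()))()()(((()())))"
Tracking depth:
  Position 0 '(': depth becomes 1
  Position 1 '(': depth becomes 2
  Position 2 '(': depth becomes 3
  Position 3 ')': depth becomes 2
  Position 4 ')': depth becomes 1
  Position 5 ')': depth becomes 0
  Position 6 '(': depth becomes 1
  Position 7 ')': depth becomes 0
  Position 8 '(': depth becomes 1
  Position 9 ')': depth becomes 0
  Position 10 '(': depth becomes 1
  Position 11 '(': depth becomes 2
  Position 12 '(': depth becomes 3
  Position 13 '(': depth becomes 4
  Position 14 ')': depth becomes 3
  Position 15 '(': depth becomes 4
  Position 16 ')': depth becomes 3
  Position 17 ')': depth becomes 2
  Position 18 ')': depth becomes 1
  Position 19 ')': depth becomes 0
Maximum depth reached: 4

4


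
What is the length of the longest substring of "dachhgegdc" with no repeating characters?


Input: "dachhgegdc"
Sliding window (track last position of each char):
  Position 0 ('d'): window [0,0] length 1 -- new best
  Position 1 ('a'): window [0,1] length 2 -- new best
  Position 2 ('c'): window [0,2] length 3 -- new best
  Position 3 ('h'): window [0,3] length 4 -- new best
  Position 4 ('h'): repeat (last at 3), move window start to 4
  Position 4 ('h'): window [4,4] length 1
  Position 5 ('g'): window [4,5] length 2
  Position 6 ('e'): window [4,6] length 3
  Position 7 ('g'): repeat (last at 5), move window start to 6
  Position 7 ('g'): window [6,7] length 2
  Position 8 ('d'): window [6,8] length 3
  Position 9 ('c'): window [6,9] length 4
Longest substring with no repeats: "dach" with length 4

4


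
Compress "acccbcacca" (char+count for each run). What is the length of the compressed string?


Input: acccbcacca
Runs:
  'a' x 1 => "a1"
  'c' x 3 => "c3"
  'b' x 1 => "b1"
  'c' x 1 => "c1"
  'a' x 1 => "a1"
  'c' x 2 => "c2"
  'a' x 1 => "a1"
Compressed: "a1c3b1c1a1c2a1"
Compressed length: 14

14


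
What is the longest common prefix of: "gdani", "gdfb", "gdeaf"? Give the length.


Words: gdani, gdfb, gdeaf
  Position 0: all 'g' => match
  Position 1: all 'd' => match
  Position 2: ('a', 'f', 'e') => mismatch, stop
LCP = "gd" (length 2)

2


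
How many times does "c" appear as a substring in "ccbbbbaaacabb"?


Searching for "c" in "ccbbbbaaacabb"
Scanning each position:
  Position 0: "c" => MATCH
  Position 1: "c" => MATCH
  Position 2: "b" => no
  Position 3: "b" => no
  Position 4: "b" => no
  Position 5: "b" => no
  Position 6: "a" => no
  Position 7: "a" => no
  Position 8: "a" => no
  Position 9: "c" => MATCH
  Position 10: "a" => no
  Position 11: "b" => no
  Position 12: "b" => no
Total occurrences: 3

3


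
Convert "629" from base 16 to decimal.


Input: "629" in base 16
Positional expansion:
  Digit '6' (value 6) x 16^2 = 1536
  Digit '2' (value 2) x 16^1 = 32
  Digit '9' (value 9) x 16^0 = 9
Sum = 1577

1577


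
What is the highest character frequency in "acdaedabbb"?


Input: acdaedabbb
Character counts:
  'a': 3
  'b': 3
  'c': 1
  'd': 2
  'e': 1
Maximum frequency: 3

3


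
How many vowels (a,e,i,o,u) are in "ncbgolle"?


Input: ncbgolle
Checking each character:
  'n' at position 0: consonant
  'c' at position 1: consonant
  'b' at position 2: consonant
  'g' at position 3: consonant
  'o' at position 4: vowel (running total: 1)
  'l' at position 5: consonant
  'l' at position 6: consonant
  'e' at position 7: vowel (running total: 2)
Total vowels: 2

2


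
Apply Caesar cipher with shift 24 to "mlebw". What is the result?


Caesar cipher: shift "mlebw" by 24
  'm' (pos 12) + 24 = pos 10 = 'k'
  'l' (pos 11) + 24 = pos 9 = 'j'
  'e' (pos 4) + 24 = pos 2 = 'c'
  'b' (pos 1) + 24 = pos 25 = 'z'
  'w' (pos 22) + 24 = pos 20 = 'u'
Result: kjczu

kjczu


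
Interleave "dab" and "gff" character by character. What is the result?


Interleaving "dab" and "gff":
  Position 0: 'd' from first, 'g' from second => "dg"
  Position 1: 'a' from first, 'f' from second => "af"
  Position 2: 'b' from first, 'f' from second => "bf"
Result: dgafbf

dgafbf


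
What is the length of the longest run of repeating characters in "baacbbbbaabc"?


Input: "baacbbbbaabc"
Scanning for longest run:
  Position 1 ('a'): new char, reset run to 1
  Position 2 ('a'): continues run of 'a', length=2
  Position 3 ('c'): new char, reset run to 1
  Position 4 ('b'): new char, reset run to 1
  Position 5 ('b'): continues run of 'b', length=2
  Position 6 ('b'): continues run of 'b', length=3
  Position 7 ('b'): continues run of 'b', length=4
  Position 8 ('a'): new char, reset run to 1
  Position 9 ('a'): continues run of 'a', length=2
  Position 10 ('b'): new char, reset run to 1
  Position 11 ('c'): new char, reset run to 1
Longest run: 'b' with length 4

4


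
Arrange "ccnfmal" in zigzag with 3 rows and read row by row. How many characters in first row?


Zigzag "ccnfmal" into 3 rows:
Placing characters:
  'c' => row 0
  'c' => row 1
  'n' => row 2
  'f' => row 1
  'm' => row 0
  'a' => row 1
  'l' => row 2
Rows:
  Row 0: "cm"
  Row 1: "cfa"
  Row 2: "nl"
First row length: 2

2


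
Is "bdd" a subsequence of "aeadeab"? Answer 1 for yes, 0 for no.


Check if "bdd" is a subsequence of "aeadeab"
Greedy scan:
  Position 0 ('a'): no match needed
  Position 1 ('e'): no match needed
  Position 2 ('a'): no match needed
  Position 3 ('d'): no match needed
  Position 4 ('e'): no match needed
  Position 5 ('a'): no match needed
  Position 6 ('b'): matches sub[0] = 'b'
Only matched 1/3 characters => not a subsequence

0


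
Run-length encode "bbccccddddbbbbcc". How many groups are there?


Input: bbccccddddbbbbcc
Scanning for consecutive runs:
  Group 1: 'b' x 2 (positions 0-1)
  Group 2: 'c' x 4 (positions 2-5)
  Group 3: 'd' x 4 (positions 6-9)
  Group 4: 'b' x 4 (positions 10-13)
  Group 5: 'c' x 2 (positions 14-15)
Total groups: 5

5


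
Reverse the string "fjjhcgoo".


Input: fjjhcgoo
Reading characters right to left:
  Position 7: 'o'
  Position 6: 'o'
  Position 5: 'g'
  Position 4: 'c'
  Position 3: 'h'
  Position 2: 'j'
  Position 1: 'j'
  Position 0: 'f'
Reversed: oogchjjf

oogchjjf


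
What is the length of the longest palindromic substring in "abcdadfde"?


Input: "abcdadfde"
Checking substrings for palindromes:
  [3:6] "dad" (len 3) => palindrome
  [5:8] "dfd" (len 3) => palindrome
Longest palindromic substring: "dad" with length 3

3


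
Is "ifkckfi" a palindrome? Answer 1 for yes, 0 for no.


Input: ifkckfi
Reversed: ifkckfi
  Compare pos 0 ('i') with pos 6 ('i'): match
  Compare pos 1 ('f') with pos 5 ('f'): match
  Compare pos 2 ('k') with pos 4 ('k'): match
Result: palindrome

1


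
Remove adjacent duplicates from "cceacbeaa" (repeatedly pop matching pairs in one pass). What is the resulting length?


Input: cceacbeaa
Stack-based adjacent duplicate removal:
  Read 'c': push. Stack: c
  Read 'c': matches stack top 'c' => pop. Stack: (empty)
  Read 'e': push. Stack: e
  Read 'a': push. Stack: ea
  Read 'c': push. Stack: eac
  Read 'b': push. Stack: eacb
  Read 'e': push. Stack: eacbe
  Read 'a': push. Stack: eacbea
  Read 'a': matches stack top 'a' => pop. Stack: eacbe
Final stack: "eacbe" (length 5)

5


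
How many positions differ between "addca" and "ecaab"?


Comparing "addca" and "ecaab" position by position:
  Position 0: 'a' vs 'e' => DIFFER
  Position 1: 'd' vs 'c' => DIFFER
  Position 2: 'd' vs 'a' => DIFFER
  Position 3: 'c' vs 'a' => DIFFER
  Position 4: 'a' vs 'b' => DIFFER
Positions that differ: 5

5


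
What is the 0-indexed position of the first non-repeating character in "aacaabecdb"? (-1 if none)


Input: aacaabecdb
Character frequencies:
  'a': 4
  'b': 2
  'c': 2
  'd': 1
  'e': 1
Scanning left to right for freq == 1:
  Position 0 ('a'): freq=4, skip
  Position 1 ('a'): freq=4, skip
  Position 2 ('c'): freq=2, skip
  Position 3 ('a'): freq=4, skip
  Position 4 ('a'): freq=4, skip
  Position 5 ('b'): freq=2, skip
  Position 6 ('e'): unique! => answer = 6

6


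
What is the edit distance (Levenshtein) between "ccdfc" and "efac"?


Computing edit distance: "ccdfc" -> "efac"
DP table:
           e    f    a    c
      0    1    2    3    4
  c   1    1    2    3    3
  c   2    2    2    3    3
  d   3    3    3    3    4
  f   4    4    3    4    4
  c   5    5    4    4    4
Edit distance = dp[5][4] = 4

4


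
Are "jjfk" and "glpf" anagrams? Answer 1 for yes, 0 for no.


Strings: "jjfk", "glpf"
Sorted first:  fjjk
Sorted second: fglp
Differ at position 1: 'j' vs 'g' => not anagrams

0


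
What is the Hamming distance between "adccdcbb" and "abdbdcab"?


Comparing "adccdcbb" and "abdbdcab" position by position:
  Position 0: 'a' vs 'a' => same
  Position 1: 'd' vs 'b' => differ
  Position 2: 'c' vs 'd' => differ
  Position 3: 'c' vs 'b' => differ
  Position 4: 'd' vs 'd' => same
  Position 5: 'c' vs 'c' => same
  Position 6: 'b' vs 'a' => differ
  Position 7: 'b' vs 'b' => same
Total differences (Hamming distance): 4

4


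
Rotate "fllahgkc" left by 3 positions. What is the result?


Input: "fllahgkc", rotate left by 3
First 3 characters: "fll"
Remaining characters: "ahgkc"
Concatenate remaining + first: "ahgkc" + "fll" = "ahgkcfll"

ahgkcfll


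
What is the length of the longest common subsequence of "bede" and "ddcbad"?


LCS of "bede" and "ddcbad"
DP table:
           d    d    c    b    a    d
      0    0    0    0    0    0    0
  b   0    0    0    0    1    1    1
  e   0    0    0    0    1    1    1
  d   0    1    1    1    1    1    2
  e   0    1    1    1    1    1    2
LCS length = dp[4][6] = 2

2


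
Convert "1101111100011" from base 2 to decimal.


Input: "1101111100011" in base 2
Positional expansion:
  Digit '1' (value 1) x 2^12 = 4096
  Digit '1' (value 1) x 2^11 = 2048
  Digit '0' (value 0) x 2^10 = 0
  Digit '1' (value 1) x 2^9 = 512
  Digit '1' (value 1) x 2^8 = 256
  Digit '1' (value 1) x 2^7 = 128
  Digit '1' (value 1) x 2^6 = 64
  Digit '1' (value 1) x 2^5 = 32
  Digit '0' (value 0) x 2^4 = 0
  Digit '0' (value 0) x 2^3 = 0
  Digit '0' (value 0) x 2^2 = 0
  Digit '1' (value 1) x 2^1 = 2
  Digit '1' (value 1) x 2^0 = 1
Sum = 7139

7139


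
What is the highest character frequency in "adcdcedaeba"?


Input: adcdcedaeba
Character counts:
  'a': 3
  'b': 1
  'c': 2
  'd': 3
  'e': 2
Maximum frequency: 3

3


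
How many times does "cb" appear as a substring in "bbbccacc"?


Searching for "cb" in "bbbccacc"
Scanning each position:
  Position 0: "bb" => no
  Position 1: "bb" => no
  Position 2: "bc" => no
  Position 3: "cc" => no
  Position 4: "ca" => no
  Position 5: "ac" => no
  Position 6: "cc" => no
Total occurrences: 0

0


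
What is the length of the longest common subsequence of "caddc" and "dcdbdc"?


LCS of "caddc" and "dcdbdc"
DP table:
           d    c    d    b    d    c
      0    0    0    0    0    0    0
  c   0    0    1    1    1    1    1
  a   0    0    1    1    1    1    1
  d   0    1    1    2    2    2    2
  d   0    1    1    2    2    3    3
  c   0    1    2    2    2    3    4
LCS length = dp[5][6] = 4

4


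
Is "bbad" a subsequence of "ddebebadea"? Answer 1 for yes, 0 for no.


Check if "bbad" is a subsequence of "ddebebadea"
Greedy scan:
  Position 0 ('d'): no match needed
  Position 1 ('d'): no match needed
  Position 2 ('e'): no match needed
  Position 3 ('b'): matches sub[0] = 'b'
  Position 4 ('e'): no match needed
  Position 5 ('b'): matches sub[1] = 'b'
  Position 6 ('a'): matches sub[2] = 'a'
  Position 7 ('d'): matches sub[3] = 'd'
  Position 8 ('e'): no match needed
  Position 9 ('a'): no match needed
All 4 characters matched => is a subsequence

1


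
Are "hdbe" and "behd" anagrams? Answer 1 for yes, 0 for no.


Strings: "hdbe", "behd"
Sorted first:  bdeh
Sorted second: bdeh
Sorted forms match => anagrams

1


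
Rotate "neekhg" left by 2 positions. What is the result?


Input: "neekhg", rotate left by 2
First 2 characters: "ne"
Remaining characters: "ekhg"
Concatenate remaining + first: "ekhg" + "ne" = "ekhgne"

ekhgne


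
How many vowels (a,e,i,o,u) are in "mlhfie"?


Input: mlhfie
Checking each character:
  'm' at position 0: consonant
  'l' at position 1: consonant
  'h' at position 2: consonant
  'f' at position 3: consonant
  'i' at position 4: vowel (running total: 1)
  'e' at position 5: vowel (running total: 2)
Total vowels: 2

2


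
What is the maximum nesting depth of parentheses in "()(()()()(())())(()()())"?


Input: "()(()()()(())())(()()())"
Tracking depth:
  Position 0 '(': depth becomes 1
  Position 1 ')': depth becomes 0
  Position 2 '(': depth becomes 1
  Position 3 '(': depth becomes 2
  Position 4 ')': depth becomes 1
  Position 5 '(': depth becomes 2
  Position 6 ')': depth becomes 1
  Position 7 '(': depth becomes 2
  Position 8 ')': depth becomes 1
  Position 9 '(': depth becomes 2
  Position 10 '(': depth becomes 3
  Position 11 ')': depth becomes 2
  Position 12 ')': depth becomes 1
  Position 13 '(': depth becomes 2
  Position 14 ')': depth becomes 1
  Position 15 ')': depth becomes 0
  Position 16 '(': depth becomes 1
  Position 17 '(': depth becomes 2
  Position 18 ')': depth becomes 1
  Position 19 '(': depth becomes 2
  Position 20 ')': depth becomes 1
  Position 21 '(': depth becomes 2
  Position 22 ')': depth becomes 1
  Position 23 ')': depth becomes 0
Maximum depth reached: 3

3


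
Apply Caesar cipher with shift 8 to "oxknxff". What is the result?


Caesar cipher: shift "oxknxff" by 8
  'o' (pos 14) + 8 = pos 22 = 'w'
  'x' (pos 23) + 8 = pos 5 = 'f'
  'k' (pos 10) + 8 = pos 18 = 's'
  'n' (pos 13) + 8 = pos 21 = 'v'
  'x' (pos 23) + 8 = pos 5 = 'f'
  'f' (pos 5) + 8 = pos 13 = 'n'
  'f' (pos 5) + 8 = pos 13 = 'n'
Result: wfsvfnn

wfsvfnn


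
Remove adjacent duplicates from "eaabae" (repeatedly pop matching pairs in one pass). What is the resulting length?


Input: eaabae
Stack-based adjacent duplicate removal:
  Read 'e': push. Stack: e
  Read 'a': push. Stack: ea
  Read 'a': matches stack top 'a' => pop. Stack: e
  Read 'b': push. Stack: eb
  Read 'a': push. Stack: eba
  Read 'e': push. Stack: ebae
Final stack: "ebae" (length 4)

4


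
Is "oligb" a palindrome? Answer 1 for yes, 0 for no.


Input: oligb
Reversed: bgilo
  Compare pos 0 ('o') with pos 4 ('b'): MISMATCH
  Compare pos 1 ('l') with pos 3 ('g'): MISMATCH
Result: not a palindrome

0


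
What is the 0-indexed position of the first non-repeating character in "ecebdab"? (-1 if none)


Input: ecebdab
Character frequencies:
  'a': 1
  'b': 2
  'c': 1
  'd': 1
  'e': 2
Scanning left to right for freq == 1:
  Position 0 ('e'): freq=2, skip
  Position 1 ('c'): unique! => answer = 1

1


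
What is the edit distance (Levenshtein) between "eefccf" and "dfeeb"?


Computing edit distance: "eefccf" -> "dfeeb"
DP table:
           d    f    e    e    b
      0    1    2    3    4    5
  e   1    1    2    2    3    4
  e   2    2    2    2    2    3
  f   3    3    2    3    3    3
  c   4    4    3    3    4    4
  c   5    5    4    4    4    5
  f   6    6    5    5    5    5
Edit distance = dp[6][5] = 5

5


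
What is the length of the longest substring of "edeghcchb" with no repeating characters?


Input: "edeghcchb"
Sliding window (track last position of each char):
  Position 0 ('e'): window [0,0] length 1 -- new best
  Position 1 ('d'): window [0,1] length 2 -- new best
  Position 2 ('e'): repeat (last at 0), move window start to 1
  Position 2 ('e'): window [1,2] length 2
  Position 3 ('g'): window [1,3] length 3 -- new best
  Position 4 ('h'): window [1,4] length 4 -- new best
  Position 5 ('c'): window [1,5] length 5 -- new best
  Position 6 ('c'): repeat (last at 5), move window start to 6
  Position 6 ('c'): window [6,6] length 1
  Position 7 ('h'): window [6,7] length 2
  Position 8 ('b'): window [6,8] length 3
Longest substring with no repeats: "deghc" with length 5

5


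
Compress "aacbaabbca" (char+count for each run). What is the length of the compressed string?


Input: aacbaabbca
Runs:
  'a' x 2 => "a2"
  'c' x 1 => "c1"
  'b' x 1 => "b1"
  'a' x 2 => "a2"
  'b' x 2 => "b2"
  'c' x 1 => "c1"
  'a' x 1 => "a1"
Compressed: "a2c1b1a2b2c1a1"
Compressed length: 14

14


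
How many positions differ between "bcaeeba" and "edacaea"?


Comparing "bcaeeba" and "edacaea" position by position:
  Position 0: 'b' vs 'e' => DIFFER
  Position 1: 'c' vs 'd' => DIFFER
  Position 2: 'a' vs 'a' => same
  Position 3: 'e' vs 'c' => DIFFER
  Position 4: 'e' vs 'a' => DIFFER
  Position 5: 'b' vs 'e' => DIFFER
  Position 6: 'a' vs 'a' => same
Positions that differ: 5

5


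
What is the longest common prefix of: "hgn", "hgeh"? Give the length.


Words: hgn, hgeh
  Position 0: all 'h' => match
  Position 1: all 'g' => match
  Position 2: ('n', 'e') => mismatch, stop
LCP = "hg" (length 2)

2


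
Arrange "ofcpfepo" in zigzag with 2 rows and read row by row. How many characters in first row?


Zigzag "ofcpfepo" into 2 rows:
Placing characters:
  'o' => row 0
  'f' => row 1
  'c' => row 0
  'p' => row 1
  'f' => row 0
  'e' => row 1
  'p' => row 0
  'o' => row 1
Rows:
  Row 0: "ocfp"
  Row 1: "fpeo"
First row length: 4

4


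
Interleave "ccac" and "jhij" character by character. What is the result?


Interleaving "ccac" and "jhij":
  Position 0: 'c' from first, 'j' from second => "cj"
  Position 1: 'c' from first, 'h' from second => "ch"
  Position 2: 'a' from first, 'i' from second => "ai"
  Position 3: 'c' from first, 'j' from second => "cj"
Result: cjchaicj

cjchaicj


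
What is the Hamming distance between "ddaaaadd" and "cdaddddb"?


Comparing "ddaaaadd" and "cdaddddb" position by position:
  Position 0: 'd' vs 'c' => differ
  Position 1: 'd' vs 'd' => same
  Position 2: 'a' vs 'a' => same
  Position 3: 'a' vs 'd' => differ
  Position 4: 'a' vs 'd' => differ
  Position 5: 'a' vs 'd' => differ
  Position 6: 'd' vs 'd' => same
  Position 7: 'd' vs 'b' => differ
Total differences (Hamming distance): 5

5


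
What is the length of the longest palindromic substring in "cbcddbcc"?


Input: "cbcddbcc"
Checking substrings for palindromes:
  [0:3] "cbc" (len 3) => palindrome
  [3:5] "dd" (len 2) => palindrome
  [6:8] "cc" (len 2) => palindrome
Longest palindromic substring: "cbc" with length 3

3


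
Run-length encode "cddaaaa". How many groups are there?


Input: cddaaaa
Scanning for consecutive runs:
  Group 1: 'c' x 1 (positions 0-0)
  Group 2: 'd' x 2 (positions 1-2)
  Group 3: 'a' x 4 (positions 3-6)
Total groups: 3

3


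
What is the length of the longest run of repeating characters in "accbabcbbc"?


Input: "accbabcbbc"
Scanning for longest run:
  Position 1 ('c'): new char, reset run to 1
  Position 2 ('c'): continues run of 'c', length=2
  Position 3 ('b'): new char, reset run to 1
  Position 4 ('a'): new char, reset run to 1
  Position 5 ('b'): new char, reset run to 1
  Position 6 ('c'): new char, reset run to 1
  Position 7 ('b'): new char, reset run to 1
  Position 8 ('b'): continues run of 'b', length=2
  Position 9 ('c'): new char, reset run to 1
Longest run: 'c' with length 2

2


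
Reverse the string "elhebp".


Input: elhebp
Reading characters right to left:
  Position 5: 'p'
  Position 4: 'b'
  Position 3: 'e'
  Position 2: 'h'
  Position 1: 'l'
  Position 0: 'e'
Reversed: pbehle

pbehle
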